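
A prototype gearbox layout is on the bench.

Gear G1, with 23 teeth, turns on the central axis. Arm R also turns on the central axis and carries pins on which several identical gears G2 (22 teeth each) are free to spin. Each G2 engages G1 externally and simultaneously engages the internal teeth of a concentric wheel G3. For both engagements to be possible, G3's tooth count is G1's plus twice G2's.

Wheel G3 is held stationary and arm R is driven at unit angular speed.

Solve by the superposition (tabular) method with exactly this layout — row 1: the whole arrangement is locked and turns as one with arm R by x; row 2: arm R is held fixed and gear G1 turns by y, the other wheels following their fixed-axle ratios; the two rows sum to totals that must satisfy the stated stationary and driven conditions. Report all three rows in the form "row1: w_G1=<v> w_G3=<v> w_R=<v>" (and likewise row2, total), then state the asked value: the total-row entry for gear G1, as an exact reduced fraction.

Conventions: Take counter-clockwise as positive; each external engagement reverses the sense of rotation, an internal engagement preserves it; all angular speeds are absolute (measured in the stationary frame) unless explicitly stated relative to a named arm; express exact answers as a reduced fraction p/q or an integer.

row1: w_G1=1 w_G3=1 w_R=1
row2: w_G1=67/23 w_G3=-1 w_R=0
total: w_G1=90/23 w_G3=0 w_R=1
asked value: 90/23

topology: planetary set — G1 23T / G2 22T / G3 67T, arm = carrier (Willis)
row 1 (train locked, turned with arm): all members turn x
row 2 (arm held, sun turns y): ω_ring = −(23/67)·y, ω_arm = 0
boundary: total ω_ring = x − (23/67)·y = 0 and total ω_arm = x = 1  ⇒  y = 67/23, x = 1
row 2 ring = −(23/67)·67/23 = -1
totals (row 1 + row 2): sun 1 + 67/23 = 90/23, ring 1 + (-1) = 0, arm 1 + 0 = 1
asked cell (total, sun) = 90/23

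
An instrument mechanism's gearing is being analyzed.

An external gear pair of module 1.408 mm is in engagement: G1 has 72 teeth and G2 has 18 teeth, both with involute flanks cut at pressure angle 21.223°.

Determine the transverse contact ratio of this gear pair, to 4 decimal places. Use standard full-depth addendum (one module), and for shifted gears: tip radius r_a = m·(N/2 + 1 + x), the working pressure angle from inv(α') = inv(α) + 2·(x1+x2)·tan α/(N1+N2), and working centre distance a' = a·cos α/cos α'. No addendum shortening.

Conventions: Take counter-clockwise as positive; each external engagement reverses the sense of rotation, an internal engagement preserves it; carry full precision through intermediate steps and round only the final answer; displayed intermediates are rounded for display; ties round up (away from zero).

topology: single-mesh involute geometry — m = 1.408, 72T/18T pair
base radii: r_b1 = 47.250267, r_b2 = 11.812567
tip radii: r_a1 = 52.096000, r_a2 = 14.080000
no profile shift: α' = α, a' = a
action lengths: √(r_a1²−r_b1²) = 21.940955, √(r_a2²−r_b2²) = 7.662223
base pitch p_b = π·m·cos α = 4.123364
CR = (21.940955 + 7.662223 − 63.360000·sin 21.22300°)/4.123364 = 1.616868
contact ratio ≈ 1.6169

1.6169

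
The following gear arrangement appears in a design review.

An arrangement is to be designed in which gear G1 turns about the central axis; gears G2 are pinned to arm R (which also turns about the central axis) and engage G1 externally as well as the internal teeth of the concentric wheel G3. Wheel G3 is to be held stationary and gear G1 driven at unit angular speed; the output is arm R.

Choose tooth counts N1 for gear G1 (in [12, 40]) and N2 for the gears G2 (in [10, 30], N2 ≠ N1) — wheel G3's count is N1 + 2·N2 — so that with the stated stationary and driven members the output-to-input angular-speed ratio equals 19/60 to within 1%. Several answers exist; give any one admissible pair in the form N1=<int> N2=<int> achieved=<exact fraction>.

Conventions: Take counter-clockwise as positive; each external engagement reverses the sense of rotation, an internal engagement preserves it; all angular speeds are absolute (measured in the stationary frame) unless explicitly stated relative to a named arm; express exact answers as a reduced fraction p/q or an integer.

planetary set to be sized for 19/60 (Willis relation)
Willis with ω_ring = 0: ω_arm/ω_sun = N1/(N1+N3); set equal to 19/60  ⇒  N3/N1 = 1/(19/60) − 1 = 41/19
N3 = N1 + 2·N2  ⇒  N2/N1 = (N3/N1 − 1)/2 = (41/19 − 1)/2 = 11/19
smallest multiple with N1 ≥ 12 and N2 ≥ 10: k = 1  ⇒  N1 = 1·19 = 19, N2 = 1·11 = 11 (N1 ≤ 40, N2 ≤ 30, N2 ≠ N1 ✓), N3 = 19 + 2·11 = 41
check: N1/(N1+N3) with N1 = 19, N3 = 41 gives 19/60; |achieved − target| = 0 ≤ 19/6000 ✓

N1=19 N2=11 achieved=19/60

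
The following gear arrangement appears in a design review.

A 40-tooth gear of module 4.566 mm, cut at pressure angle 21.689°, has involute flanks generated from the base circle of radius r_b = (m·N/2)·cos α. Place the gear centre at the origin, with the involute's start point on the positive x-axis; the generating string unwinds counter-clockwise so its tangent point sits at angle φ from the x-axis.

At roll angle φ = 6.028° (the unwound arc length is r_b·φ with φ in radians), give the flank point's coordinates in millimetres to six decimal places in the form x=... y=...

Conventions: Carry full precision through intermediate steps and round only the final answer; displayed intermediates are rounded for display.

recognized (one wheel, involute flank): single-mesh tooth geometry, m = 4.566, N = 40
pitch radius r_p = m·N/2 = 4.566·40/2 = 91.320000
base radius r_b = r_p·cos α = 91.320000·cos 21.689° = 84.854867
roll angle φ = 6.028° = 0.10520845 rad
x = r_b·(cos φ + φ·sin φ) = 85.323190
y = r_b·(sin φ − φ·cos φ) = 0.032902

x=85.323190 y=0.032902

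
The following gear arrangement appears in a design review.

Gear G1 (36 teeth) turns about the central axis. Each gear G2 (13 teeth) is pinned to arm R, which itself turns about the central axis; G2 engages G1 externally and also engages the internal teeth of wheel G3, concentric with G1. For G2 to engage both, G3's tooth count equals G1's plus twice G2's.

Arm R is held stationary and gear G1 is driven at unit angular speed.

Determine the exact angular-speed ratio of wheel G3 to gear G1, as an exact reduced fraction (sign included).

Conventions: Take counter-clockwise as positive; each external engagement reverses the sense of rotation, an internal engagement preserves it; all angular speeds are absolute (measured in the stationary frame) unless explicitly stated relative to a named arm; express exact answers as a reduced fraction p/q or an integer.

-18/31

topology: planetary set — G1 36T / G2 13T / G3 62T, arm = carrier (Willis)
ring teeth: 36 + 2·13 = 62
36(ω_sun−ω_arm) = −62(ω_ring−ω_arm),  ω_arm = 0, ω_sun = 1
ω_ring = 0 − (36/62)(1−0) = -18/31
ω_out/ω_in = -18/31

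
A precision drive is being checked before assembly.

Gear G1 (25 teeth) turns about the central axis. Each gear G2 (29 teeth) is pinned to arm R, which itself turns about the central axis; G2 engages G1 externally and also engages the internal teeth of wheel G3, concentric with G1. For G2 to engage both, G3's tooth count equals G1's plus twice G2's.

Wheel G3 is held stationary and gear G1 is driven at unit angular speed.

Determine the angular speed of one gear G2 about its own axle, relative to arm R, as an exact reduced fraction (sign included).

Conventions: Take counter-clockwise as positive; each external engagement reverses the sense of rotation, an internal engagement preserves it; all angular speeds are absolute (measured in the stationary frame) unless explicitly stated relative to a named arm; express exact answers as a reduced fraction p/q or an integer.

-2075/3132

planetary set (25T centre, 29T on arm, 83T internal) — Willis relation
ring teeth: 25 + 2·29 = 83
25(ω_sun−ω_arm) = −83(ω_ring−ω_arm),  ω_ring = 0, ω_sun = 1
25(1−ω_arm) = −83(0−ω_arm)  ⇒  108·ω_arm = 25  ⇒  ω_arm = 25/108
sun–planet mesh: 25·(1−25/108) = −29·(ω_p−ω_arm)  ⇒  ω_p−ω_arm = -2075/3132
exact speed ratio = -2075/3132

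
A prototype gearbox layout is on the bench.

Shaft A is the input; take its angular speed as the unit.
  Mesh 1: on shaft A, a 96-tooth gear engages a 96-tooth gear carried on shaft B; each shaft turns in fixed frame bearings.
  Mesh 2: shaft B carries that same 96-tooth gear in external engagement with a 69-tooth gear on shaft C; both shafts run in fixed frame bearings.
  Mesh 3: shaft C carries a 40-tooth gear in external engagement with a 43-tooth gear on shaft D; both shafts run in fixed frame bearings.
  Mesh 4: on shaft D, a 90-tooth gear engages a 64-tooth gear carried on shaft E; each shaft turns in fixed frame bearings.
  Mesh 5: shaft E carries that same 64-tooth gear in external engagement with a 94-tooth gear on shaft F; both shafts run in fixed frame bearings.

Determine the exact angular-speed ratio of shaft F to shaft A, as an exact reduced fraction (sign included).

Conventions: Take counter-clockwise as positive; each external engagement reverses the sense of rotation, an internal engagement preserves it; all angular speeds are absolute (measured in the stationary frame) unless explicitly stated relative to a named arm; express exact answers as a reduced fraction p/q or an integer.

-57600/46483

class = fixed-axis compound train [5 meshes; 5 ratios multiply, 5 sense flips]
mesh 1 [96T→96T]: running ratio 1, sense −
mesh 2 [96T→69T]: running ratio 32/23, sense +
mesh 3 [40T→43T]: running ratio 1280/989, sense −
mesh 4 [90T→64T]: running ratio 1800/989, sense +
mesh 5 [64T→94T]: running ratio 57600/46483, sense −
ω_out/ω_in = -57600/46483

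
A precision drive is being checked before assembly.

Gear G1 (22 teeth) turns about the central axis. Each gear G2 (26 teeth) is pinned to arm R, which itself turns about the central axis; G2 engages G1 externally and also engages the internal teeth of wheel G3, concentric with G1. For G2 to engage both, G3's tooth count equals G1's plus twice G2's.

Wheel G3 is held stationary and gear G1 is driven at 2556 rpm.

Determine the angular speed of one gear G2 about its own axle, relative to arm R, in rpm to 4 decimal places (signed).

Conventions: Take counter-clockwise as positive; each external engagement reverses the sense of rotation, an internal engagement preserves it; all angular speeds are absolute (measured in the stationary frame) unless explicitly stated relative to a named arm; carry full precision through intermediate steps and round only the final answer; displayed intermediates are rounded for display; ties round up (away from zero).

planetary set (22T centre, 26T on arm, 74T internal) — Willis relation
normalise by the input: solve with ω_sun = 1, then scale by 2556 rpm
ring teeth: 22 + 2·26 = 74
22(ω_sun−ω_arm) = −74(ω_ring−ω_arm),  ω_ring = 0, ω_sun = 1
22(1−ω_arm) = −74(0−ω_arm)  ⇒  96·ω_arm = 22  ⇒  ω_arm = 11/48
sun–planet mesh: 22·(1−11/48) = −26·(ω_p−ω_arm)  ⇒  ω_p−ω_arm = -407/624
scale: ω_p−ω_arm = -407/624 × 2556 rpm = -1667.1346 rpm

-1667.1346 rpm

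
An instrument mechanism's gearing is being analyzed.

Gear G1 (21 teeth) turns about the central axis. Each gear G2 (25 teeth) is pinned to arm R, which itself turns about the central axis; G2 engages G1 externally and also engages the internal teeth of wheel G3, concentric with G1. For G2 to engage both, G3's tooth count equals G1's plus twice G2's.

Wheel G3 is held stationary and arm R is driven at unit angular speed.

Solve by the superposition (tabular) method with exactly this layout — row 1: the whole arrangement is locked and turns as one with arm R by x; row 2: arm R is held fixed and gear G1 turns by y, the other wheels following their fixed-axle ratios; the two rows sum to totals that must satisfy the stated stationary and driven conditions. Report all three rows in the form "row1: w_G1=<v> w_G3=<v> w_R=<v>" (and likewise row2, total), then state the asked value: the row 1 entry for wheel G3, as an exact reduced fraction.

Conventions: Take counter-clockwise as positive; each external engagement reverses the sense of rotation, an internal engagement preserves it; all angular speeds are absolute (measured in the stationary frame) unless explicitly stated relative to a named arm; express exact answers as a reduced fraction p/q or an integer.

class = planetary set [G3 = 21+2·25 = 71; Willis about the carrier]
row 1 — lock + rotate with arm: ω_sun = ω_ring = ω_arm = x
row 2 (arm held, sun turns y): ω_ring = −(21/71)·y, ω_arm = 0
boundary: total ω_ring = x − (21/71)·y = 0 and total ω_arm = x = 1  ⇒  y = 71/21, x = 1
row 2 ring = −(21/71)·71/21 = -1
totals (row 1 + row 2): sun 1 + 71/21 = 92/21, ring 1 + (-1) = 0, arm 1 + 0 = 1
asked cell (row1, ring) = 1

row1: w_G1=1 w_G3=1 w_R=1
row2: w_G1=71/21 w_G3=-1 w_R=0
total: w_G1=92/21 w_G3=0 w_R=1
asked value: 1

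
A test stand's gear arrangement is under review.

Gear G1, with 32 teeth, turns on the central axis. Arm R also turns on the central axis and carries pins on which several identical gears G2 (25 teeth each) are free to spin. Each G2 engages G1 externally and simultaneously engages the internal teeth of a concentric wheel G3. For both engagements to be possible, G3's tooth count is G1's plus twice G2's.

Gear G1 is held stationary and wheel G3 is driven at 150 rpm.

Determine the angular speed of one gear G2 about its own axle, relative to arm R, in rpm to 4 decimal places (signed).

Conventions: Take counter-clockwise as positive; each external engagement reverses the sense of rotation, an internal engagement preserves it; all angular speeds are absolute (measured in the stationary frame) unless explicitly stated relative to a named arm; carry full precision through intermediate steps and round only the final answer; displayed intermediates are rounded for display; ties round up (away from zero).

planetary set (32T centre, 25T on arm, 82T internal) — Willis relation
normalise by the input: solve with ω_ring = 1, then scale by 150 rpm
ring teeth: 32 + 2·25 = 82
32(ω_sun−ω_arm) = −82(ω_ring−ω_arm),  ω_sun = 0, ω_ring = 1
32(0−ω_arm) = −82(1−ω_arm)  ⇒  114·ω_arm = 82  ⇒  ω_arm = 41/57
sun–planet mesh: 32·(0−41/57) = −25·(ω_p−ω_arm)  ⇒  ω_p−ω_arm = 1312/1425
scale: ω_p−ω_arm = 1312/1425 × 150 rpm = +138.1053 rpm

+138.1053 rpm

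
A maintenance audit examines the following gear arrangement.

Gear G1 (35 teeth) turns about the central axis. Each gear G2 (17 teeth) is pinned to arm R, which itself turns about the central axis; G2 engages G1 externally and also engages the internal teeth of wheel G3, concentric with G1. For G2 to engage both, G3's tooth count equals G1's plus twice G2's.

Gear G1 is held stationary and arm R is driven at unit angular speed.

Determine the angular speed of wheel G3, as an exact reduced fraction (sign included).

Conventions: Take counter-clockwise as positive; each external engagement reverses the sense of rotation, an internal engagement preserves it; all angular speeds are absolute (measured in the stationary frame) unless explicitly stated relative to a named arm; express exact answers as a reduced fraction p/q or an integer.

104/69

topology: planetary set — G1 35T / G2 17T / G3 69T, arm = carrier (Willis)
ring teeth: 35 + 2·17 = 69
35(ω_sun−ω_arm) = −69(ω_ring−ω_arm),  ω_sun = 0, ω_arm = 1
ω_ring = 1 − (35/69)(0−1) = 104/69
exact speed ratio = 104/69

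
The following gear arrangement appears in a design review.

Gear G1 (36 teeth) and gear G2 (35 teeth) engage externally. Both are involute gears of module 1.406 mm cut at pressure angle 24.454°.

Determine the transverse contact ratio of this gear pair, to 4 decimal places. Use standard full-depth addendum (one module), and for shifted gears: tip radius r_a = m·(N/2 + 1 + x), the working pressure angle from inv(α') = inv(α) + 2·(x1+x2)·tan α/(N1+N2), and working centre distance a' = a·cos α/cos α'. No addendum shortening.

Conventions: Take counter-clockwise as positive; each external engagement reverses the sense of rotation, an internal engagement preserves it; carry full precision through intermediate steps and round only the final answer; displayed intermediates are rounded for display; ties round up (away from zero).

topology: single-mesh involute geometry — m = 1.406, 36T/35T pair
base radii: r_b1 = 23.037718, r_b2 = 22.397782
tip radii: r_a1 = 26.714000, r_a2 = 26.011000
no profile shift: α' = α, a' = a
action lengths: √(r_a1²−r_b1²) = 13.524102, √(r_a2²−r_b2²) = 13.225411
base pitch p_b = π·m·cos α = 4.020840
CR = (13.524102 + 13.225411 − 49.913000·sin 24.45400°)/4.020840 = 1.513962
contact ratio ≈ 1.5140

1.5140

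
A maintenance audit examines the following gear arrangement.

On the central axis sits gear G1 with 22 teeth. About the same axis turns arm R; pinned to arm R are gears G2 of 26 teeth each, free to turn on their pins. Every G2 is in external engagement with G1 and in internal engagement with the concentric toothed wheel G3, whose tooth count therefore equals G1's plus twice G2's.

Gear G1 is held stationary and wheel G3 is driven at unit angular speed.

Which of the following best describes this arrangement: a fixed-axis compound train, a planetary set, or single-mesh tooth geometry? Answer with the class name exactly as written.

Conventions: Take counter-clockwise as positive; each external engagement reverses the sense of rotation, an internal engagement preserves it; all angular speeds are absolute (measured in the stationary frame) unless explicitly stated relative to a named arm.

planetary set

recognized (axles ride arm R): planetary set, 22/26/74 teeth
classification: planetary set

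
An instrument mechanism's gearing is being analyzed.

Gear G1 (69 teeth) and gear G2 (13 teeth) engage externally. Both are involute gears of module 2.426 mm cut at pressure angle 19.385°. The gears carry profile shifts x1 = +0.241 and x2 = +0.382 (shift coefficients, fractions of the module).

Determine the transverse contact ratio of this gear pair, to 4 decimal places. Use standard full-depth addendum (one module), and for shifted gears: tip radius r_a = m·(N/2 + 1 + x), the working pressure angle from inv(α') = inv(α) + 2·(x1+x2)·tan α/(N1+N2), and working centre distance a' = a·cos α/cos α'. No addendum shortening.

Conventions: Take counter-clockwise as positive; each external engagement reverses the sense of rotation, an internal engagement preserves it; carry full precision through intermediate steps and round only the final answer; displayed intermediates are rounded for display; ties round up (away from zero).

1.4956

class = single-mesh tooth geometry [involute pair 69T × 13T, m = 2.426]
base radii: r_b1 = 78.952182, r_b2 = 14.875049
tip radii: r_a1 = 86.707666, r_a2 = 19.121732
inv(α') = inv(19.385°) + 2·(+0.241+0.382)·tan α/(69+13) = 0.01887585  ⇒  α' = 21.57766°
a' = a·cos α / cos α' = 99.4660·cos 19.385°/cos 21.57766° = 100.898184
action lengths: √(r_a1²−r_b1²) = 35.843720, √(r_a2²−r_b2²) = 12.015555
base pitch p_b = π·m·cos α = 7.189438
CR = (35.843720 + 12.015555 − 100.898184·sin 21.57766°)/7.189438 = 1.495631
contact ratio ≈ 1.4956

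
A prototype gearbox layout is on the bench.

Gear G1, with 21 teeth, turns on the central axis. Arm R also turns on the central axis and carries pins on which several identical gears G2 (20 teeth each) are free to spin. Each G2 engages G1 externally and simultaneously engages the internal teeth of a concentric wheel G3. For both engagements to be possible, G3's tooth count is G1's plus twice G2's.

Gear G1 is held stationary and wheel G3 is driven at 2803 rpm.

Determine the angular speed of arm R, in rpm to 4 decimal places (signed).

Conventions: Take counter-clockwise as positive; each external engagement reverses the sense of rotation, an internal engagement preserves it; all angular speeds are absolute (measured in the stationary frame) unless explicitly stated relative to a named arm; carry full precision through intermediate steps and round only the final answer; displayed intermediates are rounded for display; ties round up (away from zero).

topology: planetary set — G1 21T / G2 20T / G3 61T, arm = carrier (Willis)
normalise by the input: solve with ω_ring = 1, then scale by 2803 rpm
ring teeth: 21 + 2·20 = 61
21(ω_sun−ω_arm) = −61(ω_ring−ω_arm),  ω_sun = 0, ω_ring = 1
21(0−ω_arm) = −61(1−ω_arm)  ⇒  82·ω_arm = 61  ⇒  ω_arm = 61/82
scale: ω_arm = 61/82 × 2803 rpm = +2085.1585 rpm

+2085.1585 rpm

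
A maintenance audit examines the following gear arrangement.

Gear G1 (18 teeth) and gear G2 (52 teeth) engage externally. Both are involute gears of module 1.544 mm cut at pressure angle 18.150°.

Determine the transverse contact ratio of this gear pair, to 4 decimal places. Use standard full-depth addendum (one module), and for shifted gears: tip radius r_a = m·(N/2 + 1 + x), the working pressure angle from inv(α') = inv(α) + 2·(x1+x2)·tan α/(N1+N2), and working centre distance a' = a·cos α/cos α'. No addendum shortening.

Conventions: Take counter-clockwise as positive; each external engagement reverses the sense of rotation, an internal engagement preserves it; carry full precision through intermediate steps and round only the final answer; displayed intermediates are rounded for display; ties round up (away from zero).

1.7319

class = single-mesh tooth geometry [involute pair 18T × 52T, m = 1.544]
base radii: r_b1 = 13.204594, r_b2 = 38.146605
tip radii: r_a1 = 15.440000, r_a2 = 41.688000
no profile shift: α' = α, a' = a
action lengths: √(r_a1²−r_b1²) = 8.002018, √(r_a2²−r_b2²) = 16.814454
base pitch p_b = π·m·cos α = 4.609273
CR = (8.002018 + 16.814454 − 54.040000·sin 18.15000°)/4.609273 = 1.731878
contact ratio ≈ 1.7319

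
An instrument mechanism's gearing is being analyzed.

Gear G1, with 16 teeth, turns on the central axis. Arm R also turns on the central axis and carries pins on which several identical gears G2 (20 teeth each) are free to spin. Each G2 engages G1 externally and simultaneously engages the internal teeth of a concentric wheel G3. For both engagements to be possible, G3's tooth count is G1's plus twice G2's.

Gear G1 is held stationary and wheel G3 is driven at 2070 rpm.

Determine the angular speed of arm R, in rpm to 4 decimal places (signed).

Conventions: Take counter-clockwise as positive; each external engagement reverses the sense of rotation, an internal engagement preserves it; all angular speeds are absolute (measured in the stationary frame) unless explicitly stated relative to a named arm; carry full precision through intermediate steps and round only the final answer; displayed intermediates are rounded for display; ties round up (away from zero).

+1610.0000 rpm

planetary set (16T centre, 20T on arm, 56T internal) — Willis relation
normalise by the input: solve with ω_ring = 1, then scale by 2070 rpm
ring teeth: 16 + 2·20 = 56
16(ω_sun−ω_arm) = −56(ω_ring−ω_arm),  ω_sun = 0, ω_ring = 1
16(0−ω_arm) = −56(1−ω_arm)  ⇒  72·ω_arm = 56  ⇒  ω_arm = 7/9
scale: ω_arm = 7/9 × 2070 rpm = +1610.0000 rpm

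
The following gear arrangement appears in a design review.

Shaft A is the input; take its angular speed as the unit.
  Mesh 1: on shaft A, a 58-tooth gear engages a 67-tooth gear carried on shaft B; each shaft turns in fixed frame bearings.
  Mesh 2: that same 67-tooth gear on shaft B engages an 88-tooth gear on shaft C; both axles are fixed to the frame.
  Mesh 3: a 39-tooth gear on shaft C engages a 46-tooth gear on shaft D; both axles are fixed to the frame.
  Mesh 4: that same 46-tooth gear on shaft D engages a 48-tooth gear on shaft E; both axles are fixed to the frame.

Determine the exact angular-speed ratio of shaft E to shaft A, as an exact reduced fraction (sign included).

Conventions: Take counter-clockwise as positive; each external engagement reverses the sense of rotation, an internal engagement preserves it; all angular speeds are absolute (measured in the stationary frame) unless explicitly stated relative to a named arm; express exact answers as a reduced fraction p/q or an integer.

class = fixed-axis compound train [4 meshes; 4 ratios multiply, 4 sense flips]
mesh 1 [58T→67T]: running ratio 58/67, sense −
mesh 2 [67T→88T]: running ratio 29/44, sense +
mesh 3 [39T→46T]: running ratio 1131/2024, sense −
mesh 4 [46T→48T]: running ratio 377/704, sense +
ω_out/ω_in = 377/704

377/704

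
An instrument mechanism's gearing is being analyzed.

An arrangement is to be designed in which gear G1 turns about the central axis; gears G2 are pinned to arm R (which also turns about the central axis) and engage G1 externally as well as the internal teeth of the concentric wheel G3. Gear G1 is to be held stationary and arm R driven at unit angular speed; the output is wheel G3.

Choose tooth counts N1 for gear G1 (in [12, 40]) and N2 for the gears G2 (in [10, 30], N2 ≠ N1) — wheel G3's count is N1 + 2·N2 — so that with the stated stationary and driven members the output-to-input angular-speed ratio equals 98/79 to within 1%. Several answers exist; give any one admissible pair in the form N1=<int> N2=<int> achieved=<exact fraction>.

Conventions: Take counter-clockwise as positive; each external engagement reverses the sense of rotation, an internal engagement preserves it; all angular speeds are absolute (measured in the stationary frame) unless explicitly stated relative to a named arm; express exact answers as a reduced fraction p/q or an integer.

planetary set to be sized for 98/79 (Willis relation)
Willis with ω_sun = 0: ω_ring/ω_arm = (N1+N3)/N3; set equal to 98/79  ⇒  N3/N1 = 1/(98/79 − 1) = 79/19
N3 = N1 + 2·N2  ⇒  N2/N1 = (N3/N1 − 1)/2 = (79/19 − 1)/2 = 30/19
smallest multiple with N1 ≥ 12 and N2 ≥ 10: k = 1  ⇒  N1 = 1·19 = 19, N2 = 1·30 = 30 (N1 ≤ 40, N2 ≤ 30, N2 ≠ N1 ✓), N3 = 19 + 2·30 = 79
check: (N1+N3)/N3 with N1 = 19, N3 = 79 gives 98/79; |achieved − target| = 0 ≤ 49/3950 ✓

N1=19 N2=30 achieved=98/79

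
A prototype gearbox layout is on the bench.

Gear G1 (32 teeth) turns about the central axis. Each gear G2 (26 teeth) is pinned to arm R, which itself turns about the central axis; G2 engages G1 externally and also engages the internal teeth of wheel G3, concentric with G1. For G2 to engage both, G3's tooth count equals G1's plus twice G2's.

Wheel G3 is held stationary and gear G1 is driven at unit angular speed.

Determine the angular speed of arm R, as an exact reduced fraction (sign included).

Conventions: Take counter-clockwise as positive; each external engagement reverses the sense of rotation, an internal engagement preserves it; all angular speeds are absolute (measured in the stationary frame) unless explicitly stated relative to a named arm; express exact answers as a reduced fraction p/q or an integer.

8/29

recognized (axles ride arm R): planetary set, 32/26/84 teeth
ring teeth: 32 + 2·26 = 84
32(ω_sun−ω_arm) = −84(ω_ring−ω_arm),  ω_ring = 0, ω_sun = 1
32(1−ω_arm) = −84(0−ω_arm)  ⇒  116·ω_arm = 32  ⇒  ω_arm = 8/29
exact speed ratio = 8/29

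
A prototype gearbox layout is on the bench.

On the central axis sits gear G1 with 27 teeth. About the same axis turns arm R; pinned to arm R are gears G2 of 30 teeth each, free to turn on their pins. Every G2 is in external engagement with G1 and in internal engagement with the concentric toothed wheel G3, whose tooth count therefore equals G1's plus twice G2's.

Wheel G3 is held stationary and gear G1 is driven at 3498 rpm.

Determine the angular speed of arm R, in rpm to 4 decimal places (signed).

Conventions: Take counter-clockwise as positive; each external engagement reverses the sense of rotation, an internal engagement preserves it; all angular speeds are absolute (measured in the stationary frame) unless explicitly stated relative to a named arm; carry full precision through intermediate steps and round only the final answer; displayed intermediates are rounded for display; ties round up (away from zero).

class = planetary set [G3 = 27+2·30 = 87; Willis about the carrier]
normalise by the input: solve with ω_sun = 1, then scale by 3498 rpm
ring teeth: 27 + 2·30 = 87
27(ω_sun−ω_arm) = −87(ω_ring−ω_arm),  ω_ring = 0, ω_sun = 1
27(1−ω_arm) = −87(0−ω_arm)  ⇒  114·ω_arm = 27  ⇒  ω_arm = 9/38
scale: ω_arm = 9/38 × 3498 rpm = +828.4737 rpm

+828.4737 rpm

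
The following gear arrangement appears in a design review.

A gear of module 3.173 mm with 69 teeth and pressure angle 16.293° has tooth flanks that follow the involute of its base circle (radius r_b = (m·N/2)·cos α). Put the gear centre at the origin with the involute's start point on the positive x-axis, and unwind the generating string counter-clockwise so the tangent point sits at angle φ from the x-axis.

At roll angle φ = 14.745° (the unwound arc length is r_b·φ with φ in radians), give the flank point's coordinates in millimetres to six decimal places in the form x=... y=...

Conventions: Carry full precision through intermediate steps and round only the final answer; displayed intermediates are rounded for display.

x=108.494184 y=0.592999

single-mesh involute tooth geometry (69T wheel at module 3.173)
pitch radius r_p = m·N/2 = 3.173·69/2 = 109.468500
base radius r_b = r_p·cos α = 109.468500·cos 16.293° = 105.072198
roll angle φ = 14.745° = 0.25734880 rad
x = r_b·(cos φ + φ·sin φ) = 108.494184
y = r_b·(sin φ − φ·cos φ) = 0.592999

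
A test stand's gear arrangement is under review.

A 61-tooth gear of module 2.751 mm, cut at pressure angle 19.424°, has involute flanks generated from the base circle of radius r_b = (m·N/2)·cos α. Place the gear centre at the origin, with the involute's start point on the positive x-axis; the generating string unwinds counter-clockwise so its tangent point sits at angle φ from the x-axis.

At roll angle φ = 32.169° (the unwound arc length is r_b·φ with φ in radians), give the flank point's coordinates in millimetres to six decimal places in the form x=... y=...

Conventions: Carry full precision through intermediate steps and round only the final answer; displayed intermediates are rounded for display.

recognized (one wheel, involute flank): single-mesh tooth geometry, m = 2.751, N = 61
pitch radius r_p = m·N/2 = 2.751·61/2 = 83.905500
base radius r_b = r_p·cos α = 83.905500·cos 19.424° = 79.129888
roll angle φ = 32.169° = 0.56145497 rad
x = r_b·(cos φ + φ·sin φ) = 90.636188
y = r_b·(sin φ − φ·cos φ) = 4.522843

x=90.636188 y=4.522843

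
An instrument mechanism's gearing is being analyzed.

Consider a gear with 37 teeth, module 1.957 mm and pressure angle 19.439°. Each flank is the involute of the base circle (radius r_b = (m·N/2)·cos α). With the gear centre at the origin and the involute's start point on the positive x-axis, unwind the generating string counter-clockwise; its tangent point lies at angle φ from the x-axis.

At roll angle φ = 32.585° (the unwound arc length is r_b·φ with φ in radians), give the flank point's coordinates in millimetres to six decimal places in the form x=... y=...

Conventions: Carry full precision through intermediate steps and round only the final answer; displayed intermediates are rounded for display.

x=39.223419 y=2.026396

topology: single-mesh involute geometry — m = 1.957, N = 37
pitch radius r_p = m·N/2 = 1.957·37/2 = 36.204500
base radius r_b = r_p·cos α = 36.204500·cos 19.439° = 34.140711
roll angle φ = 32.585° = 0.56871554 rad
x = r_b·(cos φ + φ·sin φ) = 39.223419
y = r_b·(sin φ − φ·cos φ) = 2.026396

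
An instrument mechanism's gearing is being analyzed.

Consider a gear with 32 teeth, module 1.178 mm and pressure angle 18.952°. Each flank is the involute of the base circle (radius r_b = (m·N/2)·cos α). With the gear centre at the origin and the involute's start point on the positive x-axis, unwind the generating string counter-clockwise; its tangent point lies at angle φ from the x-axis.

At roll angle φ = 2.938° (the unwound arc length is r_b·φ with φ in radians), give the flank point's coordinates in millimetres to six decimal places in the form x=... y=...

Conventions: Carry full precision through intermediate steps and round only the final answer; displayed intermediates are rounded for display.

class = single-mesh tooth geometry [base-circle involute, m = 1.178, 32T]
pitch radius r_p = m·N/2 = 1.178·32/2 = 18.848000
base radius r_b = r_p·cos α = 18.848000·cos 18.952° = 17.826269
roll angle φ = 2.938° = 0.05127777 rad
x = r_b·(cos φ + φ·sin φ) = 17.849689
y = r_b·(sin φ − φ·cos φ) = 0.000801

x=17.849689 y=0.000801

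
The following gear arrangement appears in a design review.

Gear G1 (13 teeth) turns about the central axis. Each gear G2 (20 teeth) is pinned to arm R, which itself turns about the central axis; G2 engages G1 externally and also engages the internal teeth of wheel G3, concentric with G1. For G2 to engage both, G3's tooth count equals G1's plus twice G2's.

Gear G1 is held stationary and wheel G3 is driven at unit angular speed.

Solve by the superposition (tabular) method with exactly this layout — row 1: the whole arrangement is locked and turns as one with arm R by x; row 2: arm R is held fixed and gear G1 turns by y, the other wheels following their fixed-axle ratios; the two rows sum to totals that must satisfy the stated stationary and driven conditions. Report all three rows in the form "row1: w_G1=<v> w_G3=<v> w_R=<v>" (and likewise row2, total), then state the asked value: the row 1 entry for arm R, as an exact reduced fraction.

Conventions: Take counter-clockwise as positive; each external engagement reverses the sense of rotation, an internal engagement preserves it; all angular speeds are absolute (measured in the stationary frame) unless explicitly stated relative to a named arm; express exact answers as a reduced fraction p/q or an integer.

planetary set (13T centre, 20T on arm, 53T internal) — Willis relation
row 1: whole set turns with the arm by x
superposition row 2 [arm held]: sun y, ring −(13/53)·y, arm 0
boundary: total ω_sun = x + y = 0 and total ω_ring = x − (13/53)·y = 1  ⇒  y = -53/66, x = 53/66
row 2 ring = −(13/53)·(-53/66) = 13/66
totals (row 1 + row 2): sun 53/66 + (-53/66) = 0, ring 53/66 + 13/66 = 1, arm 53/66 + 0 = 53/66
asked cell (row1, arm) = 53/66

row1: w_G1=53/66 w_G3=53/66 w_R=53/66
row2: w_G1=-53/66 w_G3=13/66 w_R=0
total: w_G1=0 w_G3=1 w_R=53/66
asked value: 53/66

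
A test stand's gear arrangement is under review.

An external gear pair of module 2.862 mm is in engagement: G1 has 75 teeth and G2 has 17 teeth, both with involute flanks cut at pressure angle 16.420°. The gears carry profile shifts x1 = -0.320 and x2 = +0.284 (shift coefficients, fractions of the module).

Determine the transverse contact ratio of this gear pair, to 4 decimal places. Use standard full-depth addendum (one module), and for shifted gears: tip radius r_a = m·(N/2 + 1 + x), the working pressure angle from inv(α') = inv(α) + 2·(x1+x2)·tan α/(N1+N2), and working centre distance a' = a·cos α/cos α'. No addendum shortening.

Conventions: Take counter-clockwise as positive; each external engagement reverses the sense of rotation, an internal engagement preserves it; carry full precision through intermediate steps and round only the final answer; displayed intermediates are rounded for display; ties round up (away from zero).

single-mesh involute tooth geometry (75T engaging 17T at module 2.862)
base radii: r_b1 = 102.947789, r_b2 = 23.334832
tip radii: r_a1 = 109.271160, r_a2 = 28.001808
inv(α') = inv(16.420°) + 2·(-0.320+0.284)·tan α/(75+17) = 0.00788165  ⇒  α' = 16.26633°
a' = a·cos α / cos α' = 131.6520·cos 16.420°/cos 16.26633° = 131.548498
action lengths: √(r_a1²−r_b1²) = 36.632489, √(r_a2²−r_b2²) = 15.478594
base pitch p_b = π·m·cos α = 8.624534
CR = (36.632489 + 15.478594 − 131.548498·sin 16.26633°)/8.624534 = 1.769836
contact ratio ≈ 1.7698

1.7698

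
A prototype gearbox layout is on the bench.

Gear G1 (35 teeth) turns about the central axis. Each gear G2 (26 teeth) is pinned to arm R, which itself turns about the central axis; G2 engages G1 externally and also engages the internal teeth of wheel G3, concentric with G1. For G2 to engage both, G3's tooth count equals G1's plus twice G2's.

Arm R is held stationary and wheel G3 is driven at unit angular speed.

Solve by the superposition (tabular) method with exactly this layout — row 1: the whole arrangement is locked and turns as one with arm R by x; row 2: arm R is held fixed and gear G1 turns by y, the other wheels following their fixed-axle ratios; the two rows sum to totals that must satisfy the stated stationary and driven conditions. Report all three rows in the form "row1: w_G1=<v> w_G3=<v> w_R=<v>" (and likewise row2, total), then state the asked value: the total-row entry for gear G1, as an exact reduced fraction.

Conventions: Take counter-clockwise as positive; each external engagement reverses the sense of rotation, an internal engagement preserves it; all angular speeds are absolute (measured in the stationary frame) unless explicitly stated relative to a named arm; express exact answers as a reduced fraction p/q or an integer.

row1: w_G1=0 w_G3=0 w_R=0
row2: w_G1=-87/35 w_G3=1 w_R=0
total: w_G1=-87/35 w_G3=1 w_R=0
asked value: -87/35

class = planetary set [G3 = 35+2·26 = 87; Willis about the carrier]
superposition row 1 [locked train]: every member turns x
superposition row 2 [arm held]: sun y, ring −(35/87)·y, arm 0
boundary: total ω_arm = x = 0 and total ω_ring = x − (35/87)·y = 1  ⇒  y = -87/35, x = 0
row 2 ring = −(35/87)·(-87/35) = 1
totals (row 1 + row 2): sun 0 + (-87/35) = -87/35, ring 0 + 1 = 1, arm 0 + 0 = 0
asked cell (total, sun) = -87/35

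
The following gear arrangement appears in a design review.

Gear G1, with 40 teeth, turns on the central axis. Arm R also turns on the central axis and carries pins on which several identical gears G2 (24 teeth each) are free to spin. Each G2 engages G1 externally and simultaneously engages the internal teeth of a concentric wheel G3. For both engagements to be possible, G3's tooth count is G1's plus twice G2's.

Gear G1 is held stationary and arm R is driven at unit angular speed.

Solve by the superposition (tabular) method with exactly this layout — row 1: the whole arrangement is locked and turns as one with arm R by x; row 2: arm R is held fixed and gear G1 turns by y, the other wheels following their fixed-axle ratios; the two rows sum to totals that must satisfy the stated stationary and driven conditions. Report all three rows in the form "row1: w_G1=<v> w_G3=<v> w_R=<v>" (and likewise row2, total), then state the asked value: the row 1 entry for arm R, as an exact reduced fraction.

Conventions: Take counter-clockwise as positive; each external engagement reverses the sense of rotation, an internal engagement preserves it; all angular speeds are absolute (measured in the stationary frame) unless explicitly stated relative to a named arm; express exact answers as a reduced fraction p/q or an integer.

planetary set (40T centre, 24T on arm, 88T internal) — Willis relation
row 1 (train locked, turned with arm): all members turn x
row 2: sun turns y, ring = −(40/88)·y, arm 0
boundary: total ω_sun = x + y = 0 and total ω_arm = x = 1  ⇒  y = -1, x = 1
row 2 ring = −(40/88)·(-1) = 5/11
totals (row 1 + row 2): sun 1 + (-1) = 0, ring 1 + 5/11 = 16/11, arm 1 + 0 = 1
asked cell (row1, arm) = 1

row1: w_G1=1 w_G3=1 w_R=1
row2: w_G1=-1 w_G3=5/11 w_R=0
total: w_G1=0 w_G3=16/11 w_R=1
asked value: 1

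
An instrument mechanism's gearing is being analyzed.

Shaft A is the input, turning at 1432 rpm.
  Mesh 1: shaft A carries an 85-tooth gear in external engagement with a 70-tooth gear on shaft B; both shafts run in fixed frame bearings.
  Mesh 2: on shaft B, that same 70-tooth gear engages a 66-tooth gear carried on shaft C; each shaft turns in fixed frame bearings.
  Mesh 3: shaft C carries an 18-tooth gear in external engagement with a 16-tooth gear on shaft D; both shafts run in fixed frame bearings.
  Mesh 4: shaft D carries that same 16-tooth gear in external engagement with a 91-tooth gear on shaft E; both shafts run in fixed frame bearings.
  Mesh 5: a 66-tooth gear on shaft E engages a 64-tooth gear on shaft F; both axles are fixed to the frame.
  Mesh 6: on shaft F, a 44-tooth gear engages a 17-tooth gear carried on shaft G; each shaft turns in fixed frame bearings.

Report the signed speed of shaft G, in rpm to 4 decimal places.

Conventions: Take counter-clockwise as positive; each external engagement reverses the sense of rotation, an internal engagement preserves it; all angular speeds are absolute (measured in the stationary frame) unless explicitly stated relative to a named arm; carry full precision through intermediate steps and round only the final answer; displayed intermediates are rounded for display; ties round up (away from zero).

+973.6813 rpm

6-mesh fixed-axis compound train (all bearings frame-fixed)
mesh 1 [85T→70T]: ω = 1432.0000×85/70 = 1738.8571 rpm, sense flips to −
mesh 2 [70T→66T]: ω = 1738.8571×70/66 = 1844.2424 rpm, sense flips to +
mesh 3 [18T→16T]: ω = 1844.2424×18/16 = 2074.7727 rpm, sense flips to −
mesh 4 [16T→91T]: ω = 2074.7727×16/91 = 364.7952 rpm, sense flips to +
mesh 5 [66T→64T]: ω = 364.7952×66/64 = 376.1951 rpm, sense flips to −
mesh 6 [44T→17T]: ω = 376.1951×44/17 = 973.6813 rpm, sense flips to +
signed output speed = +973.6813 rpm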